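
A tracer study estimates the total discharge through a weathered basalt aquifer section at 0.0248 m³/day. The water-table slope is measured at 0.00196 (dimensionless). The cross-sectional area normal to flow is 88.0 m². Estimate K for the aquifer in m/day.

Hydraulic gradient i = 0.00196.
From Q = K·A·i, K = Q / (A·i) = 0.0248 / (88.00 × 0.001960) = 0.1438 m/day.

0.144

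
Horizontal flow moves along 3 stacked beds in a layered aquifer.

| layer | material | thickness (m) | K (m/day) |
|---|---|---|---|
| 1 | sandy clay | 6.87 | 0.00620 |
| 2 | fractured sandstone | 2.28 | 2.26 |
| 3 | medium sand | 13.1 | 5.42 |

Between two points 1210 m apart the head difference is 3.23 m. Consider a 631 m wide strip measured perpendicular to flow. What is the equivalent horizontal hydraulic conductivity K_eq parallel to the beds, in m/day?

Flow is parallel to layering, so each bed carries its own Darcy discharge and the transmissivities add.
Σ(K_i·b_i) = 0.00620×6.87 + 2.26×2.28 + 5.42×13.1 = 76.20 m²/day.
Total thickness b = 22.25 m, so K_eq = Σ(K_i·b_i)/b = 3.425 m/day.

3.42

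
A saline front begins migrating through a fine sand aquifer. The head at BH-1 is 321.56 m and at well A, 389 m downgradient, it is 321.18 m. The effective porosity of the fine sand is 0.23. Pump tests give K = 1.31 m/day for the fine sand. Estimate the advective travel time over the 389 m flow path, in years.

Hydraulic gradient i = (321.56 − 321.18) / 389 = 0.38 / 389 = 0.0009769.
Darcy flux q = K · i = 1.310 × 0.0009769 = 0.001280 m/day.
Seepage velocity v = q / n_e = 0.001280 / 0.23 = 0.005564 m/day.
Travel time t = L / v = 389 / 0.005564 = 69915 days = 191.4 years.

191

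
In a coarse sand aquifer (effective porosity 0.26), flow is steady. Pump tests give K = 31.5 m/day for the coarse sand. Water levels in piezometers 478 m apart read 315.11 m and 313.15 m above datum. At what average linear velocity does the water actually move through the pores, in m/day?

0.497

Hydraulic gradient i = (315.11 − 313.15) / 478 = 1.96 / 478 = 0.004100.
Darcy flux q = K · i = 31.50 × 0.004100 = 0.1292 m/day.
Seepage velocity v = q / n_e = 0.1292 / 0.26 = 0.4968 m/day.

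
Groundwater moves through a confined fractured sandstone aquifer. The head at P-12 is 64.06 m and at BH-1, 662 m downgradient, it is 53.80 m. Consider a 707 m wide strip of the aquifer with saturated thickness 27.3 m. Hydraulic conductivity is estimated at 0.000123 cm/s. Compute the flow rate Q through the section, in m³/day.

31.8

Convert K: 0.000123 cm/s × 864 = 0.1063 m/day.
Cross-sectional area A = 707 × 27.3 = 19301 m².
Hydraulic gradient i = (64.06 − 53.80) / 662 = 10.26 / 662 = 0.01550.
Darcy's law: Q = K · A · i = 0.1063 × 19301 × 0.01550 = 31.79 m³/day.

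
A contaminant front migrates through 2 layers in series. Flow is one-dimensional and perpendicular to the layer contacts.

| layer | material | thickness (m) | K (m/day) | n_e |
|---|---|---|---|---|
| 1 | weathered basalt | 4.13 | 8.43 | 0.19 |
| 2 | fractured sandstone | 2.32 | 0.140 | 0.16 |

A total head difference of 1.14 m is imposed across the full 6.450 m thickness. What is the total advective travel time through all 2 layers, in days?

17.3

With flow normal to the layers, continuity requires the same specific discharge q through every layer.
Σ(b_i/K_i) = 4.13/8.43 + 2.32/0.140 = 17.06 d.
q = Δh / Σ(b_i/K_i) = 1.14 / 17.06 = 0.06682 m/day.
In each layer the seepage velocity is v_i = q/n_i, so the layer transit time is t_i = b_i·n_i / q:
  layer 1 (weathered basalt): t_1 = 4.13 × 0.19 / 0.06682 = 11.74 d
  layer 2 (fractured sandstone): t_2 = 2.32 × 0.16 / 0.06682 = 5.555 d
Total t = Σ t_i = 17.30 days.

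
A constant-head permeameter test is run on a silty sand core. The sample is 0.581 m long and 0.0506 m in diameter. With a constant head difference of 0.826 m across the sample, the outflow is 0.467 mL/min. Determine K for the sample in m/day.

0.235

Cross-sectional area A = π·(d/2)² = π × (0.0506/2)² = 0.002011 m².
Convert discharge: 0.467 mL/min = 7.783e-09 m³/s.
Darcy's law rearranged: K = Q·L / (A·Δh) = 7.783e-09 × 0.581 / (0.002011 × 0.826) = 2.723e-06 m/s = 0.2352 m/day.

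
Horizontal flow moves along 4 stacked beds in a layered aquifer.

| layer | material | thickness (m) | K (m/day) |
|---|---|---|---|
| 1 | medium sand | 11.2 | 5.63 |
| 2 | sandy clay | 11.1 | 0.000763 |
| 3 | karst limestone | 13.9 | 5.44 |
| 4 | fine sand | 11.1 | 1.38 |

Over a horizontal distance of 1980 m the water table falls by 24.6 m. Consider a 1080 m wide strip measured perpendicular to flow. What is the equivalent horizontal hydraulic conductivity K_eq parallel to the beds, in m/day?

Flow is parallel to layering, so each bed carries its own Darcy discharge and the transmissivities add.
Σ(K_i·b_i) = 5.63×11.2 + 0.000763×11.1 + 5.44×13.9 + 1.38×11.1 = 154.0 m²/day.
Total thickness b = 47.30 m, so K_eq = Σ(K_i·b_i)/b = 3.256 m/day.

3.26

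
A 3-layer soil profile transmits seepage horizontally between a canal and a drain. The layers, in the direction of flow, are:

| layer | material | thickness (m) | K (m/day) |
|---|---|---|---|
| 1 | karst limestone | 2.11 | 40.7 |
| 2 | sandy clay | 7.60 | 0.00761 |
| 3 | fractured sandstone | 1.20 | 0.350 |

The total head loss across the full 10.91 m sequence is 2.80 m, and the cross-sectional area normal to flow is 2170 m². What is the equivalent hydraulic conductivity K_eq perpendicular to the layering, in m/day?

Flow is perpendicular to layering, so the layers act in series and the equivalent K is the thickness-weighted harmonic mean.
Total thickness L = 2.11 + 7.60 + 1.20 = 10.91 m.
Σ(b_i/K_i) = 2.11/40.7 + 7.60/0.00761 + 1.20/0.350 = 1002 d.
K_eq = L / Σ(b_i/K_i) = 10.91 / 1002 = 0.01089 m/day.

0.0109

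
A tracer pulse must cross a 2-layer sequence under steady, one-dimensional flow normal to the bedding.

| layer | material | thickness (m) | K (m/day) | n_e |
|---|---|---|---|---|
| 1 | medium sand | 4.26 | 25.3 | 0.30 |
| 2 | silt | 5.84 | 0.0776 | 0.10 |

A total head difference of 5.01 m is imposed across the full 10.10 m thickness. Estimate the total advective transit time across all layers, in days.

With flow normal to the layers, continuity requires the same specific discharge q through every layer.
Σ(b_i/K_i) = 4.26/25.3 + 5.84/0.0776 = 75.43 d.
q = Δh / Σ(b_i/K_i) = 5.01 / 75.43 = 0.06642 m/day.
In each layer the seepage velocity is v_i = q/n_i, so the layer transit time is t_i = b_i·n_i / q:
  layer 1 (medium sand): t_1 = 4.26 × 0.30 / 0.06642 = 19.24 d
  layer 2 (silt): t_2 = 5.84 × 0.10 / 0.06642 = 8.792 d
Total t = Σ t_i = 28.03 days.

28.0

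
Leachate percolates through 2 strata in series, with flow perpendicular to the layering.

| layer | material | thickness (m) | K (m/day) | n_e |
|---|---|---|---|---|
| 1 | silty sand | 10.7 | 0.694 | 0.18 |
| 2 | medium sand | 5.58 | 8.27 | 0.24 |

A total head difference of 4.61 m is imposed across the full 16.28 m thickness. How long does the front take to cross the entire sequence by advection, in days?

11.4

With flow normal to the layers, continuity requires the same specific discharge q through every layer.
Σ(b_i/K_i) = 10.7/0.694 + 5.58/8.27 = 16.09 d.
q = Δh / Σ(b_i/K_i) = 4.61 / 16.09 = 0.2865 m/day.
In each layer the seepage velocity is v_i = q/n_i, so the layer transit time is t_i = b_i·n_i / q:
  layer 1 (silty sand): t_1 = 10.7 × 0.18 / 0.2865 = 6.723 d
  layer 2 (medium sand): t_2 = 5.58 × 0.24 / 0.2865 = 4.675 d
Total t = Σ t_i = 11.40 days.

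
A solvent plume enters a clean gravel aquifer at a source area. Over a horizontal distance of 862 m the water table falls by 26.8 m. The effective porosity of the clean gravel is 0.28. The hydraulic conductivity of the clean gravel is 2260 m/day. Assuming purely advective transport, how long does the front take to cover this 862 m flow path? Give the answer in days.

Hydraulic gradient i = Δh / L = 26.8 / 862 = 0.03109.
Darcy flux q = K · i = 2260 × 0.03109 = 70.26 m/day.
Seepage velocity v = q / n_e = 70.26 / 0.28 = 250.9 m/day.
Travel time t = L / v = 862 / 250.9 = 3.435 days.

3.44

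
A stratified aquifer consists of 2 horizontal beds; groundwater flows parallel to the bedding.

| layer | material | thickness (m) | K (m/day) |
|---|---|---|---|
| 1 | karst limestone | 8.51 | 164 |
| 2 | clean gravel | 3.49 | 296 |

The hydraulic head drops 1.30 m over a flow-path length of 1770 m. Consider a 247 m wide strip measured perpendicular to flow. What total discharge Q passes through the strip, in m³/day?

441

Flow is parallel to layering, so each bed carries its own Darcy discharge and the transmissivities add.
Σ(K_i·b_i) = 164×8.51 + 296×3.49 = 2429 m²/day.
Hydraulic gradient i = Δh / L = 1.30 / 1770 = 0.0007345.
Q = Σ(K_i·b_i) · W · i = 2429 × 247 × 0.0007345 = 440.6 m³/day.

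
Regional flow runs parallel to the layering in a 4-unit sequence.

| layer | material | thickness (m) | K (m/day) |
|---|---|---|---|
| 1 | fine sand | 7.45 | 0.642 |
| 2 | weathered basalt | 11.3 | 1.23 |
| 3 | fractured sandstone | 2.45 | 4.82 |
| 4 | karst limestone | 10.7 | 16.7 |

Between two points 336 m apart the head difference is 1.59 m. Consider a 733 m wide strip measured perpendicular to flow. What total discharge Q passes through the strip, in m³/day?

Flow is parallel to layering, so each bed carries its own Darcy discharge and the transmissivities add.
Σ(K_i·b_i) = 0.642×7.45 + 1.23×11.3 + 4.82×2.45 + 16.7×10.7 = 209.2 m²/day.
Hydraulic gradient i = Δh / L = 1.59 / 336 = 0.004732.
Q = Σ(K_i·b_i) · W · i = 209.2 × 733 × 0.004732 = 725.6 m³/day.

726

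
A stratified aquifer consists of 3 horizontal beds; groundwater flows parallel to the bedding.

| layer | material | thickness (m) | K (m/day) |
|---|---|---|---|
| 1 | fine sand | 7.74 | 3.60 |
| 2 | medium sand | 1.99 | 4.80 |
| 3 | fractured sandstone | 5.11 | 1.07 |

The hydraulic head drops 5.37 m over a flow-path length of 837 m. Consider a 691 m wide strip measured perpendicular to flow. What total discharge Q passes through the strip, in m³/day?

190

Flow is parallel to layering, so each bed carries its own Darcy discharge and the transmissivities add.
Σ(K_i·b_i) = 3.60×7.74 + 4.80×1.99 + 1.07×5.11 = 42.88 m²/day.
Hydraulic gradient i = Δh / L = 5.37 / 837 = 0.006416.
Q = Σ(K_i·b_i) · W · i = 42.88 × 691 × 0.006416 = 190.1 m³/day.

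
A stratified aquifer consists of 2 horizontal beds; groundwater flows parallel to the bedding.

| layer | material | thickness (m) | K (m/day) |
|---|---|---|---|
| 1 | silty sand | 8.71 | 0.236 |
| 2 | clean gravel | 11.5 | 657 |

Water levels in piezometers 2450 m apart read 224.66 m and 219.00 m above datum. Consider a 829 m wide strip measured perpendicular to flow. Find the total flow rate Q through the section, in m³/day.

14500

Flow is parallel to layering, so each bed carries its own Darcy discharge and the transmissivities add.
Σ(K_i·b_i) = 0.236×8.71 + 657×11.5 = 7558 m²/day.
Hydraulic gradient i = (224.66 − 219.00) / 2450 = 5.66 / 2450 = 0.002310.
Q = Σ(K_i·b_i) · W · i = 7558 × 829 × 0.002310 = 14474 m³/day.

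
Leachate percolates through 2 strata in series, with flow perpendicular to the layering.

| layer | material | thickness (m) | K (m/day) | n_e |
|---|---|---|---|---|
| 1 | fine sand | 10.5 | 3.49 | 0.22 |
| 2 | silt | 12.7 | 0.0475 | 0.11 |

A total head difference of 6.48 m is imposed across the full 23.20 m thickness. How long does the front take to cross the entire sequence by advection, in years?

With flow normal to the layers, continuity requires the same specific discharge q through every layer.
Σ(b_i/K_i) = 10.5/3.49 + 12.7/0.0475 = 270.4 d.
q = Δh / Σ(b_i/K_i) = 6.48 / 270.4 = 0.02397 m/day.
In each layer the seepage velocity is v_i = q/n_i, so the layer transit time is t_i = b_i·n_i / q:
  layer 1 (fine sand): t_1 = 10.5 × 0.22 / 0.02397 = 96.38 d
  layer 2 (silt): t_2 = 12.7 × 0.11 / 0.02397 = 58.29 d
Total t = Σ t_i = 154.7 days = 0.4235 years.

0.423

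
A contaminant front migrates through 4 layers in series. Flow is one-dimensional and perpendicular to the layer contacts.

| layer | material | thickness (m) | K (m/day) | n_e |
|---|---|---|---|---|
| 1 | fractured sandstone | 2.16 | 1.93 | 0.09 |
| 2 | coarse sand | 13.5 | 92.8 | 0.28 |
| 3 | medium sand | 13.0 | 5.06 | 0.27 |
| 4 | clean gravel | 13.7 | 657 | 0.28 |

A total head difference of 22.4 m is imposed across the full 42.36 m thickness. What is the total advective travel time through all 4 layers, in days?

With flow normal to the layers, continuity requires the same specific discharge q through every layer.
Σ(b_i/K_i) = 2.16/1.93 + 13.5/92.8 + 13.0/5.06 + 13.7/657 = 3.855 d.
q = Δh / Σ(b_i/K_i) = 22.4 / 3.855 = 5.811 m/day.
In each layer the seepage velocity is v_i = q/n_i, so the layer transit time is t_i = b_i·n_i / q:
  layer 1 (fractured sandstone): t_1 = 2.16 × 0.09 / 5.811 = 0.03345 d
  layer 2 (coarse sand): t_2 = 13.5 × 0.28 / 5.811 = 0.6505 d
  layer 3 (medium sand): t_3 = 13.0 × 0.27 / 5.811 = 0.6040 d
  layer 4 (clean gravel): t_4 = 13.7 × 0.28 / 5.811 = 0.6601 d
Total t = Σ t_i = 1.948 days.

1.95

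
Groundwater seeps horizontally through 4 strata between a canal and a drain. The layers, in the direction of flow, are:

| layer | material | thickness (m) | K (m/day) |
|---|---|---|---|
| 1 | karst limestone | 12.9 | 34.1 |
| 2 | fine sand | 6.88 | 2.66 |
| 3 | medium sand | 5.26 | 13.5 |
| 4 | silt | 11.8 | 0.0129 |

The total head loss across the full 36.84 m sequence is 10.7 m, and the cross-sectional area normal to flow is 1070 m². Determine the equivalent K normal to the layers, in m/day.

Flow is perpendicular to layering, so the layers act in series and the equivalent K is the thickness-weighted harmonic mean.
Total thickness L = 12.9 + 6.88 + 5.26 + 11.8 = 36.84 m.
Σ(b_i/K_i) = 12.9/34.1 + 6.88/2.66 + 5.26/13.5 + 11.8/0.0129 = 918.1 d.
K_eq = L / Σ(b_i/K_i) = 36.84 / 918.1 = 0.04013 m/day.

0.0401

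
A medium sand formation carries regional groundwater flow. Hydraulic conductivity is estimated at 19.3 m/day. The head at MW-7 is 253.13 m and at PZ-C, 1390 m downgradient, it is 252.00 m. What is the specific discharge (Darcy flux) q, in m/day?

Hydraulic gradient i = (253.13 − 252.00) / 1390 = 1.13 / 1390 = 0.0008129.
Specific discharge q = K · i = 19.30 × 0.0008129 = 0.01569 m/day.

0.0157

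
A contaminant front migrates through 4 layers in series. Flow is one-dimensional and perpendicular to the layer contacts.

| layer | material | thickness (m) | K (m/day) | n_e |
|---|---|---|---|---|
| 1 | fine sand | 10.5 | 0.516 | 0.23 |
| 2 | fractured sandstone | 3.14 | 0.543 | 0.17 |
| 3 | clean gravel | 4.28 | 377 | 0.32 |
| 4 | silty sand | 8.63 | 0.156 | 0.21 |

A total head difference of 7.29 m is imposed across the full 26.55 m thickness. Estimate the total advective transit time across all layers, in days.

68.5

With flow normal to the layers, continuity requires the same specific discharge q through every layer.
Σ(b_i/K_i) = 10.5/0.516 + 3.14/0.543 + 4.28/377 + 8.63/0.156 = 81.46 d.
q = Δh / Σ(b_i/K_i) = 7.29 / 81.46 = 0.08949 m/day.
In each layer the seepage velocity is v_i = q/n_i, so the layer transit time is t_i = b_i·n_i / q:
  layer 1 (fine sand): t_1 = 10.5 × 0.23 / 0.08949 = 26.99 d
  layer 2 (fractured sandstone): t_2 = 3.14 × 0.17 / 0.08949 = 5.965 d
  layer 3 (clean gravel): t_3 = 4.28 × 0.32 / 0.08949 = 15.30 d
  layer 4 (silty sand): t_4 = 8.63 × 0.21 / 0.08949 = 20.25 d
Total t = Σ t_i = 68.51 days.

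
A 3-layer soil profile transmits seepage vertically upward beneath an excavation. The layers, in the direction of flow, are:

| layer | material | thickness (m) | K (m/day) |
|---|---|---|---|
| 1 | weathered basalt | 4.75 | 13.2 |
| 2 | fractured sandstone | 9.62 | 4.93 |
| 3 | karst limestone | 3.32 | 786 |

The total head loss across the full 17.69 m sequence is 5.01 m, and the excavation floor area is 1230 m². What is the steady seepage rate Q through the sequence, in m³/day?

Flow is perpendicular to layering, so the layers act in series and the equivalent K is the thickness-weighted harmonic mean.
Total thickness L = 4.75 + 9.62 + 3.32 = 17.69 m.
Σ(b_i/K_i) = 4.75/13.2 + 9.62/4.93 + 3.32/786 = 2.315 d.
K_eq = L / Σ(b_i/K_i) = 17.69 / 2.315 = 7.640 m/day.
Q = K_eq · A · (Δh/L) = 7.640 × 1230 × (5.01/17.69) = 2661 m³/day.

2660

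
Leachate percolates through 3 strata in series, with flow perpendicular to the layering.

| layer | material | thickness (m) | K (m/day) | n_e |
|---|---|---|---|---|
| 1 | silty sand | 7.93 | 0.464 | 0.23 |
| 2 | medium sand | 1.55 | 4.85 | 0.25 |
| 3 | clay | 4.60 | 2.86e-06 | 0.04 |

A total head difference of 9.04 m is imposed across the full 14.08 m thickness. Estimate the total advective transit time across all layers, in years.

1170

With flow normal to the layers, continuity requires the same specific discharge q through every layer.
Σ(b_i/K_i) = 7.93/0.464 + 1.55/4.85 + 4.60/2.86e-06 = 1.608e+06 d.
q = Δh / Σ(b_i/K_i) = 9.04 / 1.608e+06 = 5.620e-06 m/day.
In each layer the seepage velocity is v_i = q/n_i, so the layer transit time is t_i = b_i·n_i / q:
  layer 1 (silty sand): t_1 = 7.93 × 0.23 / 5.620e-06 = 3.245e+05 d
  layer 2 (medium sand): t_2 = 1.55 × 0.25 / 5.620e-06 = 68945 d
  layer 3 (clay): t_3 = 4.60 × 0.04 / 5.620e-06 = 32738 d
Total t = Σ t_i = 4.262e+05 days = 1167 years.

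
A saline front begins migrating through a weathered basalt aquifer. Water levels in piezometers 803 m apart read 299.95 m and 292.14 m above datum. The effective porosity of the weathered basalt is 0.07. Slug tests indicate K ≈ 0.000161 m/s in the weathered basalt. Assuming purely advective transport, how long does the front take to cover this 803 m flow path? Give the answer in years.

Convert K: 0.000161 m/s × 86400 = 13.91 m/day.
Hydraulic gradient i = (299.95 − 292.14) / 803 = 7.81 / 803 = 0.009726.
Darcy flux q = K · i = 13.91 × 0.009726 = 0.1353 m/day.
Seepage velocity v = q / n_e = 0.1353 / 0.07 = 1.933 m/day.
Travel time t = L / v = 803 / 1.933 = 415.5 days = 1.137 years.

1.14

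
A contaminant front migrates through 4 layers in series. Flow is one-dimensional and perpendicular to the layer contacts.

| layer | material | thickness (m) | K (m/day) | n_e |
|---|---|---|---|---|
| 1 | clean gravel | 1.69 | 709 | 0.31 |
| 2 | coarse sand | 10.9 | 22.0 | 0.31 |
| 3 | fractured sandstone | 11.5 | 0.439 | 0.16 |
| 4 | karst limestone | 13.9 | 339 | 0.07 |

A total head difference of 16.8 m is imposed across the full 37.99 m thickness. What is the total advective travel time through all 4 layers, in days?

With flow normal to the layers, continuity requires the same specific discharge q through every layer.
Σ(b_i/K_i) = 1.69/709 + 10.9/22.0 + 11.5/0.439 + 13.9/339 = 26.73 d.
q = Δh / Σ(b_i/K_i) = 16.8 / 26.73 = 0.6284 m/day.
In each layer the seepage velocity is v_i = q/n_i, so the layer transit time is t_i = b_i·n_i / q:
  layer 1 (clean gravel): t_1 = 1.69 × 0.31 / 0.6284 = 0.8337 d
  layer 2 (coarse sand): t_2 = 10.9 × 0.31 / 0.6284 = 5.377 d
  layer 3 (fractured sandstone): t_3 = 11.5 × 0.16 / 0.6284 = 2.928 d
  layer 4 (karst limestone): t_4 = 13.9 × 0.07 / 0.6284 = 1.548 d
Total t = Σ t_i = 10.69 days.

10.7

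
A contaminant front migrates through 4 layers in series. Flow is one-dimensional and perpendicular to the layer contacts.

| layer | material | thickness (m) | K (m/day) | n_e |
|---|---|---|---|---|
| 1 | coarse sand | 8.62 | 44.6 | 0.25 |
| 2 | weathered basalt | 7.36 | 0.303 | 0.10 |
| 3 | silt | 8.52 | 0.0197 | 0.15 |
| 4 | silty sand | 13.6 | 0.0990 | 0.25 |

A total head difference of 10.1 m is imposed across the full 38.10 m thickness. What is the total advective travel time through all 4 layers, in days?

445

With flow normal to the layers, continuity requires the same specific discharge q through every layer.
Σ(b_i/K_i) = 8.62/44.6 + 7.36/0.303 + 8.52/0.0197 + 13.6/0.0990 = 594.3 d.
q = Δh / Σ(b_i/K_i) = 10.1 / 594.3 = 0.01699 m/day.
In each layer the seepage velocity is v_i = q/n_i, so the layer transit time is t_i = b_i·n_i / q:
  layer 1 (coarse sand): t_1 = 8.62 × 0.25 / 0.01699 = 126.8 d
  layer 2 (weathered basalt): t_2 = 7.36 × 0.10 / 0.01699 = 43.31 d
  layer 3 (silt): t_3 = 8.52 × 0.15 / 0.01699 = 75.21 d
  layer 4 (silty sand): t_4 = 13.6 × 0.25 / 0.01699 = 200.1 d
Total t = Σ t_i = 445.4 days.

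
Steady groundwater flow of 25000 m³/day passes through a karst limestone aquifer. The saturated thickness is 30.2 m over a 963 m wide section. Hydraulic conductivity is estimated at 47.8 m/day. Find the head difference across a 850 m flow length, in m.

15.3

Cross-sectional area A = 963 × 30.2 = 29083 m².
From Q = K·A·i, i = Q / (K·A) = 25000 / (47.80 × 29083) = 0.01798.
Head loss Δh = i · L = 0.01798 × 850 = 15.29 m.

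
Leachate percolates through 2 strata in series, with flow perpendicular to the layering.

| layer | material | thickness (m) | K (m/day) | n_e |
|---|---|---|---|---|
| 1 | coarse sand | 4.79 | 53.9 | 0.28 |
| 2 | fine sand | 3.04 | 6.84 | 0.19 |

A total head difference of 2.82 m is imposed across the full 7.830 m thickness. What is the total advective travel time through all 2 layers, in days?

0.363

With flow normal to the layers, continuity requires the same specific discharge q through every layer.
Σ(b_i/K_i) = 4.79/53.9 + 3.04/6.84 = 0.5333 d.
q = Δh / Σ(b_i/K_i) = 2.82 / 0.5333 = 5.288 m/day.
In each layer the seepage velocity is v_i = q/n_i, so the layer transit time is t_i = b_i·n_i / q:
  layer 1 (coarse sand): t_1 = 4.79 × 0.28 / 5.288 = 0.2536 d
  layer 2 (fine sand): t_2 = 3.04 × 0.19 / 5.288 = 0.1092 d
Total t = Σ t_i = 0.3629 days.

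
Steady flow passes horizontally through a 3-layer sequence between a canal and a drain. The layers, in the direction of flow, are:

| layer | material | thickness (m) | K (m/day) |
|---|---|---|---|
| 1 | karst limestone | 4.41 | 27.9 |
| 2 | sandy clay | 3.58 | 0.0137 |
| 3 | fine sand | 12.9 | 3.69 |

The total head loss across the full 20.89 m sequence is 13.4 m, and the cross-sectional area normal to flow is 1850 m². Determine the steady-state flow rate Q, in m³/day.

93.6

Flow is perpendicular to layering, so the layers act in series and the equivalent K is the thickness-weighted harmonic mean.
Total thickness L = 4.41 + 3.58 + 12.9 = 20.89 m.
Σ(b_i/K_i) = 4.41/27.9 + 3.58/0.0137 + 12.9/3.69 = 265.0 d.
K_eq = L / Σ(b_i/K_i) = 20.89 / 265.0 = 0.07884 m/day.
Q = K_eq · A · (Δh/L) = 0.07884 × 1850 × (13.4/20.89) = 93.56 m³/day.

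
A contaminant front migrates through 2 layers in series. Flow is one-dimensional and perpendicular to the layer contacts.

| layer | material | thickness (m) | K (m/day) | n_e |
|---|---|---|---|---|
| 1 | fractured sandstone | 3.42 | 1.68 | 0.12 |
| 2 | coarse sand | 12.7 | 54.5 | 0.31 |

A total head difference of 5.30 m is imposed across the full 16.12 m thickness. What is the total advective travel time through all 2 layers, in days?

With flow normal to the layers, continuity requires the same specific discharge q through every layer.
Σ(b_i/K_i) = 3.42/1.68 + 12.7/54.5 = 2.269 d.
q = Δh / Σ(b_i/K_i) = 5.30 / 2.269 = 2.336 m/day.
In each layer the seepage velocity is v_i = q/n_i, so the layer transit time is t_i = b_i·n_i / q:
  layer 1 (fractured sandstone): t_1 = 3.42 × 0.12 / 2.336 = 0.1757 d
  layer 2 (coarse sand): t_2 = 12.7 × 0.31 / 2.336 = 1.685 d
Total t = Σ t_i = 1.861 days.

1.86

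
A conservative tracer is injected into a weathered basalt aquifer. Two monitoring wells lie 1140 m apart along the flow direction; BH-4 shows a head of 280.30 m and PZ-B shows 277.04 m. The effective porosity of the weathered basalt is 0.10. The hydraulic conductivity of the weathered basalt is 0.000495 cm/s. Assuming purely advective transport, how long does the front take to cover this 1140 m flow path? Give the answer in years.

Convert K: 0.000495 cm/s × 864 = 0.4277 m/day.
Hydraulic gradient i = (280.30 − 277.04) / 1140 = 3.26 / 1140 = 0.002860.
Darcy flux q = K · i = 0.4277 × 0.002860 = 0.001223 m/day.
Seepage velocity v = q / n_e = 0.001223 / 0.10 = 0.01223 m/day.
Travel time t = L / v = 1140 / 0.01223 = 93212 days = 255.2 years.

255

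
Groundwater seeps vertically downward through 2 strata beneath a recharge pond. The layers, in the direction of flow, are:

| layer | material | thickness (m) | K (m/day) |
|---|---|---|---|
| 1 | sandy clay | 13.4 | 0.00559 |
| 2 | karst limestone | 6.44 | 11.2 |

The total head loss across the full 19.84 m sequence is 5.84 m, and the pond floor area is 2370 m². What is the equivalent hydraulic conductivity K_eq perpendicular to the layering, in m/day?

0.00827

Flow is perpendicular to layering, so the layers act in series and the equivalent K is the thickness-weighted harmonic mean.
Total thickness L = 13.4 + 6.44 = 19.84 m.
Σ(b_i/K_i) = 13.4/0.00559 + 6.44/11.2 = 2398 d.
K_eq = L / Σ(b_i/K_i) = 19.84 / 2398 = 0.008275 m/day.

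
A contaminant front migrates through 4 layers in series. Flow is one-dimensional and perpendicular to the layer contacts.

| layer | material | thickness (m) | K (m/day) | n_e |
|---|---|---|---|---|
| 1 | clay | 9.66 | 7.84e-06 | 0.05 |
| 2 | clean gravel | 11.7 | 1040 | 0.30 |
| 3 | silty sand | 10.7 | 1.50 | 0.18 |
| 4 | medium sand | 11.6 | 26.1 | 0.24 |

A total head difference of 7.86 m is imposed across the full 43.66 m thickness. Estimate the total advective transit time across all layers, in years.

With flow normal to the layers, continuity requires the same specific discharge q through every layer.
Σ(b_i/K_i) = 9.66/7.84e-06 + 11.7/1040 + 10.7/1.50 + 11.6/26.1 = 1.232e+06 d.
q = Δh / Σ(b_i/K_i) = 7.86 / 1.232e+06 = 6.379e-06 m/day.
In each layer the seepage velocity is v_i = q/n_i, so the layer transit time is t_i = b_i·n_i / q:
  layer 1 (clay): t_1 = 9.66 × 0.05 / 6.379e-06 = 75716 d
  layer 2 (clean gravel): t_2 = 11.7 × 0.30 / 6.379e-06 = 5.502e+05 d
  layer 3 (silty sand): t_3 = 10.7 × 0.18 / 6.379e-06 = 3.019e+05 d
  layer 4 (medium sand): t_4 = 11.6 × 0.24 / 6.379e-06 = 4.364e+05 d
Total t = Σ t_i = 1.364e+06 days = 3735 years.

3740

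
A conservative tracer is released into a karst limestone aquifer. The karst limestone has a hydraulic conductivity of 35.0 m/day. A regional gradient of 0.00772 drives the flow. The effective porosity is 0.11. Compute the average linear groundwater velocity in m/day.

Hydraulic gradient i = 0.00772.
Darcy flux q = K · i = 35.00 × 0.007720 = 0.2702 m/day.
Seepage velocity v = q / n_e = 0.2702 / 0.11 = 2.456 m/day.

2.46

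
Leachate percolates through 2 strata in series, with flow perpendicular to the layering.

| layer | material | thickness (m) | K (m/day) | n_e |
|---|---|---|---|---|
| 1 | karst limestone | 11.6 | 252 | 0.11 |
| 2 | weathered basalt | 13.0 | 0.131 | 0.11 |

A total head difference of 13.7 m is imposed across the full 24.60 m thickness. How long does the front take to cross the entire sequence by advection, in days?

With flow normal to the layers, continuity requires the same specific discharge q through every layer.
Σ(b_i/K_i) = 11.6/252 + 13.0/0.131 = 99.28 d.
q = Δh / Σ(b_i/K_i) = 13.7 / 99.28 = 0.1380 m/day.
In each layer the seepage velocity is v_i = q/n_i, so the layer transit time is t_i = b_i·n_i / q:
  layer 1 (karst limestone): t_1 = 11.6 × 0.11 / 0.1380 = 9.247 d
  layer 2 (weathered basalt): t_2 = 13.0 × 0.11 / 0.1380 = 10.36 d
Total t = Σ t_i = 19.61 days.

19.6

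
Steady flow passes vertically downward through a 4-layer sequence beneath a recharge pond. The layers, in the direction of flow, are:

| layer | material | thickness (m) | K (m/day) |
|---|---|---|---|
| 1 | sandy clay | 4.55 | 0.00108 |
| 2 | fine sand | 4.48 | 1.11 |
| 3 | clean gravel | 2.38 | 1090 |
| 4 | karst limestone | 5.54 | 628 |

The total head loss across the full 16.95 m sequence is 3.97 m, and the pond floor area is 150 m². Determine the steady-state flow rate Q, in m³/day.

0.141

Flow is perpendicular to layering, so the layers act in series and the equivalent K is the thickness-weighted harmonic mean.
Total thickness L = 4.55 + 4.48 + 2.38 + 5.54 = 16.95 m.
Σ(b_i/K_i) = 4.55/0.00108 + 4.48/1.11 + 2.38/1090 + 5.54/628 = 4217 d.
K_eq = L / Σ(b_i/K_i) = 16.95 / 4217 = 0.004019 m/day.
Q = K_eq · A · (Δh/L) = 0.004019 × 150 × (3.97/16.95) = 0.1412 m³/day.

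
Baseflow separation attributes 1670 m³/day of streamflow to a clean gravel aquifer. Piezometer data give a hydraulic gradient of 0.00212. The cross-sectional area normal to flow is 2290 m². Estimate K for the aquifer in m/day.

Hydraulic gradient i = 0.00212.
From Q = K·A·i, K = Q / (A·i) = 1670 / (2290 × 0.002120) = 344.0 m/day.

344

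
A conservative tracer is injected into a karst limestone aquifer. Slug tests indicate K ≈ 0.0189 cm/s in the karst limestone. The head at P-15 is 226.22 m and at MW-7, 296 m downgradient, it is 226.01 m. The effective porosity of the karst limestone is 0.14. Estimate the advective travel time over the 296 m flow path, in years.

Convert K: 0.0189 cm/s × 864 = 16.33 m/day.
Hydraulic gradient i = (226.22 − 226.01) / 296 = 0.21 / 296 = 0.0007095.
Darcy flux q = K · i = 16.33 × 0.0007095 = 0.01159 m/day.
Seepage velocity v = q / n_e = 0.01159 / 0.14 = 0.08275 m/day.
Travel time t = L / v = 296 / 0.08275 = 3577 days = 9.793 years.

9.79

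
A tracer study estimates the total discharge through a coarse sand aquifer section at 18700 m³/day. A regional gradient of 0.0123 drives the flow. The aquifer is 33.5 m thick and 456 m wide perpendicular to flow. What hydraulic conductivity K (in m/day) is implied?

Cross-sectional area A = 456 × 33.5 = 15276 m².
Hydraulic gradient i = 0.0123.
From Q = K·A·i, K = Q / (A·i) = 18700 / (15276 × 0.01230) = 99.52 m/day.

99.5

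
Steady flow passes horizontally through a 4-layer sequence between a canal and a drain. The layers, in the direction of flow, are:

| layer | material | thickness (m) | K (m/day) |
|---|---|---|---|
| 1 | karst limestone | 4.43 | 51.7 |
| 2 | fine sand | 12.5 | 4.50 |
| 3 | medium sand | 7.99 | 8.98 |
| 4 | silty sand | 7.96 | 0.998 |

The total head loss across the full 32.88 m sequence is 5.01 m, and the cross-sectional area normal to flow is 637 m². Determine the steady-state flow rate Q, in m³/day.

Flow is perpendicular to layering, so the layers act in series and the equivalent K is the thickness-weighted harmonic mean.
Total thickness L = 4.43 + 12.5 + 7.99 + 7.96 = 32.88 m.
Σ(b_i/K_i) = 4.43/51.7 + 12.5/4.50 + 7.99/8.98 + 7.96/0.998 = 11.73 d.
K_eq = L / Σ(b_i/K_i) = 32.88 / 11.73 = 2.803 m/day.
Q = K_eq · A · (Δh/L) = 2.803 × 637 × (5.01/32.88) = 272.1 m³/day.

272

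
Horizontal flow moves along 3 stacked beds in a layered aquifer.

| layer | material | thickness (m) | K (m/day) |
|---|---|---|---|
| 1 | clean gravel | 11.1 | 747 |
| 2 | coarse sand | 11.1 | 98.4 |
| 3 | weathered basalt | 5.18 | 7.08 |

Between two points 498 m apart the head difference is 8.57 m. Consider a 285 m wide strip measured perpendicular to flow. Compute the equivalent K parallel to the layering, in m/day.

344

Flow is parallel to layering, so each bed carries its own Darcy discharge and the transmissivities add.
Σ(K_i·b_i) = 747×11.1 + 98.4×11.1 + 7.08×5.18 = 9421 m²/day.
Total thickness b = 27.38 m, so K_eq = Σ(K_i·b_i)/b = 344.1 m/day.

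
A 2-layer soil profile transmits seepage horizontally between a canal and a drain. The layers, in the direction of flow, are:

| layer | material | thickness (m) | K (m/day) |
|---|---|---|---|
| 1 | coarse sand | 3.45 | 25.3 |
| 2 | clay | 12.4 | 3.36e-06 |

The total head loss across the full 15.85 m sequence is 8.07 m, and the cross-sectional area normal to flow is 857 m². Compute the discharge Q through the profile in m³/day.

Flow is perpendicular to layering, so the layers act in series and the equivalent K is the thickness-weighted harmonic mean.
Total thickness L = 3.45 + 12.4 = 15.85 m.
Σ(b_i/K_i) = 3.45/25.3 + 12.4/3.36e-06 = 3.690e+06 d.
K_eq = L / Σ(b_i/K_i) = 15.85 / 3.690e+06 = 4.295e-06 m/day.
Q = K_eq · A · (Δh/L) = 4.295e-06 × 857 × (8.07/15.85) = 0.001874 m³/day.

0.00187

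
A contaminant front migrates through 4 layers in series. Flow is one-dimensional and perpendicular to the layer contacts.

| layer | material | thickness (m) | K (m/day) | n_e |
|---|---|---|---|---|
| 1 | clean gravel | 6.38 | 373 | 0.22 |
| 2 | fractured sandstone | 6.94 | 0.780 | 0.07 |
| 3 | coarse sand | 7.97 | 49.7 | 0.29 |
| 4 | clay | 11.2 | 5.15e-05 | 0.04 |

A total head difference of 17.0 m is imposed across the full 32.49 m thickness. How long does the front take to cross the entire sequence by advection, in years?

With flow normal to the layers, continuity requires the same specific discharge q through every layer.
Σ(b_i/K_i) = 6.38/373 + 6.94/0.780 + 7.97/49.7 + 11.2/5.15e-05 = 2.175e+05 d.
q = Δh / Σ(b_i/K_i) = 17.0 / 2.175e+05 = 7.817e-05 m/day.
In each layer the seepage velocity is v_i = q/n_i, so the layer transit time is t_i = b_i·n_i / q:
  layer 1 (clean gravel): t_1 = 6.38 × 0.22 / 7.817e-05 = 17957 d
  layer 2 (fractured sandstone): t_2 = 6.94 × 0.07 / 7.817e-05 = 6215 d
  layer 3 (coarse sand): t_3 = 7.97 × 0.29 / 7.817e-05 = 29569 d
  layer 4 (clay): t_4 = 11.2 × 0.04 / 7.817e-05 = 5731 d
Total t = Σ t_i = 59472 days = 162.8 years.

163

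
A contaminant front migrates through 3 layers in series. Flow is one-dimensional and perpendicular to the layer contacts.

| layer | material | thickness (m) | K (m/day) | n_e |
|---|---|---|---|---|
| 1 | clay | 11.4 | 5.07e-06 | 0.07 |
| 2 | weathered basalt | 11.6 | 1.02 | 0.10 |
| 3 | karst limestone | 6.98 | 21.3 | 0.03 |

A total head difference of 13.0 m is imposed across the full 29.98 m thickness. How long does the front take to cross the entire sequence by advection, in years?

With flow normal to the layers, continuity requires the same specific discharge q through every layer.
Σ(b_i/K_i) = 11.4/5.07e-06 + 11.6/1.02 + 6.98/21.3 = 2.249e+06 d.
q = Δh / Σ(b_i/K_i) = 13.0 / 2.249e+06 = 5.782e-06 m/day.
In each layer the seepage velocity is v_i = q/n_i, so the layer transit time is t_i = b_i·n_i / q:
  layer 1 (clay): t_1 = 11.4 × 0.07 / 5.782e-06 = 1.380e+05 d
  layer 2 (weathered basalt): t_2 = 11.6 × 0.10 / 5.782e-06 = 2.006e+05 d
  layer 3 (karst limestone): t_3 = 6.98 × 0.03 / 5.782e-06 = 36219 d
Total t = Σ t_i = 3.749e+05 days = 1026 years.

1030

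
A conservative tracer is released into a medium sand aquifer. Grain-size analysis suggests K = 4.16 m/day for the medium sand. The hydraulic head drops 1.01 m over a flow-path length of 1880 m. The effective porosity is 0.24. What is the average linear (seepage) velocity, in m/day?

0.00931

Hydraulic gradient i = Δh / L = 1.01 / 1880 = 0.0005372.
Darcy flux q = K · i = 4.160 × 0.0005372 = 0.002235 m/day.
Seepage velocity v = q / n_e = 0.002235 / 0.24 = 0.009312 m/day.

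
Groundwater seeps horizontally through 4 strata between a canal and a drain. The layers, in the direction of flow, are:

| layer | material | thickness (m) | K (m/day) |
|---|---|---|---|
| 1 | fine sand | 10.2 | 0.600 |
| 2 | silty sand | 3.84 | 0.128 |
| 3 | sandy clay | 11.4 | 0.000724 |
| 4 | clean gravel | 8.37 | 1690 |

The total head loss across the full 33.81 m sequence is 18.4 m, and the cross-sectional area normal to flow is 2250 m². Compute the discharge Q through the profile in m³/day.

Flow is perpendicular to layering, so the layers act in series and the equivalent K is the thickness-weighted harmonic mean.
Total thickness L = 10.2 + 3.84 + 11.4 + 8.37 = 33.81 m.
Σ(b_i/K_i) = 10.2/0.600 + 3.84/0.128 + 11.4/0.000724 + 8.37/1690 = 15793 d.
K_eq = L / Σ(b_i/K_i) = 33.81 / 15793 = 0.002141 m/day.
Q = K_eq · A · (Δh/L) = 0.002141 × 2250 × (18.4/33.81) = 2.621 m³/day.

2.62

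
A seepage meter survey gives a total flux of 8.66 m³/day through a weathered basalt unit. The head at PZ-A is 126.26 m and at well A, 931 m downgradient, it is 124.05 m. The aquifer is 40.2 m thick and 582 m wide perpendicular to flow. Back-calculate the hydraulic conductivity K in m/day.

0.156

Cross-sectional area A = 582 × 40.2 = 23396 m².
Hydraulic gradient i = (126.26 − 124.05) / 931 = 2.21 / 931 = 0.002374.
From Q = K·A·i, K = Q / (A·i) = 8.66 / (23396 × 0.002374) = 0.1559 m/day.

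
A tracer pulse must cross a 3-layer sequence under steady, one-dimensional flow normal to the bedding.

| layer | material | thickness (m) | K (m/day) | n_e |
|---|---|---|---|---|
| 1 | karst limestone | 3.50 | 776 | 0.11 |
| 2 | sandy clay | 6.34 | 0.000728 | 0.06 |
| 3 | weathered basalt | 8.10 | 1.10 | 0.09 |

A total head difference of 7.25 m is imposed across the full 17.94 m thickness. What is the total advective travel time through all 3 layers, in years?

With flow normal to the layers, continuity requires the same specific discharge q through every layer.
Σ(b_i/K_i) = 3.50/776 + 6.34/0.000728 + 8.10/1.10 = 8716 d.
q = Δh / Σ(b_i/K_i) = 7.25 / 8716 = 0.0008318 m/day.
In each layer the seepage velocity is v_i = q/n_i, so the layer transit time is t_i = b_i·n_i / q:
  layer 1 (karst limestone): t_1 = 3.50 × 0.11 / 0.0008318 = 462.9 d
  layer 2 (sandy clay): t_2 = 6.34 × 0.06 / 0.0008318 = 457.3 d
  layer 3 (weathered basalt): t_3 = 8.10 × 0.09 / 0.0008318 = 876.4 d
Total t = Σ t_i = 1797 days = 4.919 years.

4.92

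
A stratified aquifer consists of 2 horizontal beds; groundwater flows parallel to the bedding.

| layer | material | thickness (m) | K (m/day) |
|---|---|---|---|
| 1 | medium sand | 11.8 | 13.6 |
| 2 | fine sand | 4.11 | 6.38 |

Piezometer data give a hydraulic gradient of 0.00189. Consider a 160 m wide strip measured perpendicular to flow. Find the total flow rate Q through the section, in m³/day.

Flow is parallel to layering, so each bed carries its own Darcy discharge and the transmissivities add.
Σ(K_i·b_i) = 13.6×11.8 + 6.38×4.11 = 186.7 m²/day.
Hydraulic gradient i = 0.00189.
Q = Σ(K_i·b_i) · W · i = 186.7 × 160 × 0.001890 = 56.46 m³/day.

56.5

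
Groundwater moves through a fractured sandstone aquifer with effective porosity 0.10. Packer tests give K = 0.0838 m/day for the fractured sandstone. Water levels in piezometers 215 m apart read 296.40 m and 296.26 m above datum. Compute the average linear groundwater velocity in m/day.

0.000546

Hydraulic gradient i = (296.40 − 296.26) / 215 = 0.14 / 215 = 0.0006512.
Darcy flux q = K · i = 0.08380 × 0.0006512 = 5.457e-05 m/day.
Seepage velocity v = q / n_e = 5.457e-05 / 0.10 = 0.0005457 m/day.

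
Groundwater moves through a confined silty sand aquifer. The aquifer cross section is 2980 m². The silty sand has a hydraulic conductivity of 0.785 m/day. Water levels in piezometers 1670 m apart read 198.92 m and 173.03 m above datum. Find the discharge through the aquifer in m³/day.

Hydraulic gradient i = (198.92 − 173.03) / 1670 = 25.89 / 1670 = 0.01550.
Darcy's law: Q = K · A · i = 0.7850 × 2980 × 0.01550 = 36.27 m³/day.

36.3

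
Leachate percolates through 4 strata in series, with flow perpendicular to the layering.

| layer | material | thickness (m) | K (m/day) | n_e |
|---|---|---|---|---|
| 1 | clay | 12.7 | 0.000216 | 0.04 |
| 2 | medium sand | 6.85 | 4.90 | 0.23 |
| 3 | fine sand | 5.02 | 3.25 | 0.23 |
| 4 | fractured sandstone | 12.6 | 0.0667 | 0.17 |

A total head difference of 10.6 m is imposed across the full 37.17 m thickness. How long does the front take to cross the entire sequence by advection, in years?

With flow normal to the layers, continuity requires the same specific discharge q through every layer.
Σ(b_i/K_i) = 12.7/0.000216 + 6.85/4.90 + 5.02/3.25 + 12.6/0.0667 = 58988 d.
q = Δh / Σ(b_i/K_i) = 10.6 / 58988 = 0.0001797 m/day.
In each layer the seepage velocity is v_i = q/n_i, so the layer transit time is t_i = b_i·n_i / q:
  layer 1 (clay): t_1 = 12.7 × 0.04 / 0.0001797 = 2827 d
  layer 2 (medium sand): t_2 = 6.85 × 0.23 / 0.0001797 = 8768 d
  layer 3 (fine sand): t_3 = 5.02 × 0.23 / 0.0001797 = 6425 d
  layer 4 (fractured sandstone): t_4 = 12.6 × 0.17 / 0.0001797 = 11920 d
Total t = Σ t_i = 29940 days = 81.97 years.

82.0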